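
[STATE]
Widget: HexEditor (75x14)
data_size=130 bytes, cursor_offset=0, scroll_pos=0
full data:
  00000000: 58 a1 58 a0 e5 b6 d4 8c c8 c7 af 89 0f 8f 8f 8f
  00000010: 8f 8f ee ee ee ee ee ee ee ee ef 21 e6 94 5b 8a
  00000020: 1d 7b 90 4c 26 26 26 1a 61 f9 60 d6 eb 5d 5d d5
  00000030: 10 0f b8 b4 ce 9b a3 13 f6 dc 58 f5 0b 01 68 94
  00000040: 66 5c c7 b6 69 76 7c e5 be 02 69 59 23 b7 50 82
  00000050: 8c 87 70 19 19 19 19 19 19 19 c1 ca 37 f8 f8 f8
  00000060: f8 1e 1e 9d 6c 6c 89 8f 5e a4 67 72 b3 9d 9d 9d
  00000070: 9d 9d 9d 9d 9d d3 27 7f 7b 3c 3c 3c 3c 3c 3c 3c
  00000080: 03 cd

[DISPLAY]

00000000  58 a1 58 a0 e5 b6 d4 8c  c8 c7 af 89 0f 8f 8f 8f  |X.X...........
00000010  8f 8f ee ee ee ee ee ee  ee ee ef 21 e6 94 5b 8a  |...........!..
00000020  1d 7b 90 4c 26 26 26 1a  61 f9 60 d6 eb 5d 5d d5  |.{.L&&&.a.`..]
00000030  10 0f b8 b4 ce 9b a3 13  f6 dc 58 f5 0b 01 68 94  |..........X...
00000040  66 5c c7 b6 69 76 7c e5  be 02 69 59 23 b7 50 82  |f\..iv|...iY#.
00000050  8c 87 70 19 19 19 19 19  19 19 c1 ca 37 f8 f8 f8  |..p.........7.
00000060  f8 1e 1e 9d 6c 6c 89 8f  5e a4 67 72 b3 9d 9d 9d  |....ll..^.gr..
00000070  9d 9d 9d 9d 9d d3 27 7f  7b 3c 3c 3c 3c 3c 3c 3c  |......'.{<<<<<
00000080  03 cd                                             |..            
                                                                           
                                                                           
                                                                           
                                                                           
                                                                           


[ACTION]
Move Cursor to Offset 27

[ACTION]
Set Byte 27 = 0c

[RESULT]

00000000  58 a1 58 a0 e5 b6 d4 8c  c8 c7 af 89 0f 8f 8f 8f  |X.X...........
00000010  8f 8f ee ee ee ee ee ee  ee ee ef 0C e6 94 5b 8a  |..............
00000020  1d 7b 90 4c 26 26 26 1a  61 f9 60 d6 eb 5d 5d d5  |.{.L&&&.a.`..]
00000030  10 0f b8 b4 ce 9b a3 13  f6 dc 58 f5 0b 01 68 94  |..........X...
00000040  66 5c c7 b6 69 76 7c e5  be 02 69 59 23 b7 50 82  |f\..iv|...iY#.
00000050  8c 87 70 19 19 19 19 19  19 19 c1 ca 37 f8 f8 f8  |..p.........7.
00000060  f8 1e 1e 9d 6c 6c 89 8f  5e a4 67 72 b3 9d 9d 9d  |....ll..^.gr..
00000070  9d 9d 9d 9d 9d d3 27 7f  7b 3c 3c 3c 3c 3c 3c 3c  |......'.{<<<<<
00000080  03 cd                                             |..            
                                                                           
                                                                           
                                                                           
                                                                           
                                                                           


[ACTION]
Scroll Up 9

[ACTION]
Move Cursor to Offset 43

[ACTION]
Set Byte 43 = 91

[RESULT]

00000000  58 a1 58 a0 e5 b6 d4 8c  c8 c7 af 89 0f 8f 8f 8f  |X.X...........
00000010  8f 8f ee ee ee ee ee ee  ee ee ef 0c e6 94 5b 8a  |..............
00000020  1d 7b 90 4c 26 26 26 1a  61 f9 60 91 eb 5d 5d d5  |.{.L&&&.a.`..]
00000030  10 0f b8 b4 ce 9b a3 13  f6 dc 58 f5 0b 01 68 94  |..........X...
00000040  66 5c c7 b6 69 76 7c e5  be 02 69 59 23 b7 50 82  |f\..iv|...iY#.
00000050  8c 87 70 19 19 19 19 19  19 19 c1 ca 37 f8 f8 f8  |..p.........7.
00000060  f8 1e 1e 9d 6c 6c 89 8f  5e a4 67 72 b3 9d 9d 9d  |....ll..^.gr..
00000070  9d 9d 9d 9d 9d d3 27 7f  7b 3c 3c 3c 3c 3c 3c 3c  |......'.{<<<<<
00000080  03 cd                                             |..            
                                                                           
                                                                           
                                                                           
                                                                           
                                                                           


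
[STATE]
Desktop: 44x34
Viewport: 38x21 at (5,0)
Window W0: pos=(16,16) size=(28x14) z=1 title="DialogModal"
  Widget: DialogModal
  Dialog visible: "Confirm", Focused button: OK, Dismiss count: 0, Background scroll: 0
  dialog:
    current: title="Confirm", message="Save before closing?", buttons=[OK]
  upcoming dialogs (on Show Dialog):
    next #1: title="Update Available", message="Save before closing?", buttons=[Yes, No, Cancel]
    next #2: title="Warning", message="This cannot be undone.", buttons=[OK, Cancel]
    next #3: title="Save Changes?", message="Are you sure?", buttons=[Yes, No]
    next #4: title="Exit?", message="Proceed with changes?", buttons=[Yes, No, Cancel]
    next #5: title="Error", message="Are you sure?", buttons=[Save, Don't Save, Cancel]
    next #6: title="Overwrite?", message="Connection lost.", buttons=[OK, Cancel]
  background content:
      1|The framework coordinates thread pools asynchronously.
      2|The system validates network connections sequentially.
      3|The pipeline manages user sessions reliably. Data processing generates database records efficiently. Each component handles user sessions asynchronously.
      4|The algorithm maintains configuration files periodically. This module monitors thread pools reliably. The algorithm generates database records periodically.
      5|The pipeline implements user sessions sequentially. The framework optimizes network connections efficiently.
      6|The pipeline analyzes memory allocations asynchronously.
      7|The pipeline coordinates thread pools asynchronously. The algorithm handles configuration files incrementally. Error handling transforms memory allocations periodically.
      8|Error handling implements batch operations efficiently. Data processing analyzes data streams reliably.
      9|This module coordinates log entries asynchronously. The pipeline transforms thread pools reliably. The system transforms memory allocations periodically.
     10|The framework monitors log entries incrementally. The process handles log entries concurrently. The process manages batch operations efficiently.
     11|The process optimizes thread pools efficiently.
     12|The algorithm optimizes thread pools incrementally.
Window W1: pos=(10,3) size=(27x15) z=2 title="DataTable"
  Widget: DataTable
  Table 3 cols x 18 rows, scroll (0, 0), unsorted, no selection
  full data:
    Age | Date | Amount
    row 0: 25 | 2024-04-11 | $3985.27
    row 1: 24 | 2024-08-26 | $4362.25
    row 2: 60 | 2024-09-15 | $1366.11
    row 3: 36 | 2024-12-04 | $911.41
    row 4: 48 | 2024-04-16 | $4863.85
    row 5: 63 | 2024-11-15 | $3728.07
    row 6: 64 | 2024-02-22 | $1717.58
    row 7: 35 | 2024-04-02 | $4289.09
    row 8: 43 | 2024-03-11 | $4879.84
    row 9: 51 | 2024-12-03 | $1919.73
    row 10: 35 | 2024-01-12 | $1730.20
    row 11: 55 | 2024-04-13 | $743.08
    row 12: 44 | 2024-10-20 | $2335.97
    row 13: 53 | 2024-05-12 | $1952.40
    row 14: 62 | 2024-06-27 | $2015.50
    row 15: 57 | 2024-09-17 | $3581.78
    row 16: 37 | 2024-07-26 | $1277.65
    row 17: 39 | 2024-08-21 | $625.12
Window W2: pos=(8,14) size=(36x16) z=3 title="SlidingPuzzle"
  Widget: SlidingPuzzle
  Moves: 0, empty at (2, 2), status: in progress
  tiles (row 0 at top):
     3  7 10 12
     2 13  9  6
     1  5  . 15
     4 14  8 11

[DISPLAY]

                                      
                                      
                                      
     ┏━━━━━━━━━━━━━━━━━━━━━━━━━┓      
     ┃ DataTable               ┃      
     ┠─────────────────────────┨      
     ┃Age│Date      │Amount    ┃      
     ┃───┼──────────┼────────  ┃      
     ┃25 │2024-04-11│$3985.27  ┃      
     ┃24 │2024-08-26│$4362.25  ┃      
     ┃60 │2024-09-15│$1366.11  ┃      
     ┃36 │2024-12-04│$911.41   ┃      
     ┃48 │2024-04-16│$4863.85  ┃      
     ┃63 │2024-11-15│$3728.07  ┃      
   ┏━━━━━━━━━━━━━━━━━━━━━━━━━━━━━━━━━━
   ┃ SlidingPuzzle                    
   ┠──────────────────────────────────
   ┃┌────┬────┬────┬────┐             
   ┃│  3 │  7 │ 10 │ 12 │             
   ┃├────┼────┼────┼────┤             
   ┃│  2 │ 13 │  9 │  6 │             


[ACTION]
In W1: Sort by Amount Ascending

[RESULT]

                                      
                                      
                                      
     ┏━━━━━━━━━━━━━━━━━━━━━━━━━┓      
     ┃ DataTable               ┃      
     ┠─────────────────────────┨      
     ┃Age│Date      │Amount ▲  ┃      
     ┃───┼──────────┼────────  ┃      
     ┃39 │2024-08-21│$625.12   ┃      
     ┃55 │2024-04-13│$743.08   ┃      
     ┃36 │2024-12-04│$911.41   ┃      
     ┃37 │2024-07-26│$1277.65  ┃      
     ┃60 │2024-09-15│$1366.11  ┃      
     ┃64 │2024-02-22│$1717.58  ┃      
   ┏━━━━━━━━━━━━━━━━━━━━━━━━━━━━━━━━━━
   ┃ SlidingPuzzle                    
   ┠──────────────────────────────────
   ┃┌────┬────┬────┬────┐             
   ┃│  3 │  7 │ 10 │ 12 │             
   ┃├────┼────┼────┼────┤             
   ┃│  2 │ 13 │  9 │  6 │             


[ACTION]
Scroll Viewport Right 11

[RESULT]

                                      
                                      
                                      
    ┏━━━━━━━━━━━━━━━━━━━━━━━━━┓       
    ┃ DataTable               ┃       
    ┠─────────────────────────┨       
    ┃Age│Date      │Amount ▲  ┃       
    ┃───┼──────────┼────────  ┃       
    ┃39 │2024-08-21│$625.12   ┃       
    ┃55 │2024-04-13│$743.08   ┃       
    ┃36 │2024-12-04│$911.41   ┃       
    ┃37 │2024-07-26│$1277.65  ┃       
    ┃60 │2024-09-15│$1366.11  ┃       
    ┃64 │2024-02-22│$1717.58  ┃       
  ┏━━━━━━━━━━━━━━━━━━━━━━━━━━━━━━━━━━┓
  ┃ SlidingPuzzle                    ┃
  ┠──────────────────────────────────┨
  ┃┌────┬────┬────┬────┐             ┃
  ┃│  3 │  7 │ 10 │ 12 │             ┃
  ┃├────┼────┼────┼────┤             ┃
  ┃│  2 │ 13 │  9 │  6 │             ┃


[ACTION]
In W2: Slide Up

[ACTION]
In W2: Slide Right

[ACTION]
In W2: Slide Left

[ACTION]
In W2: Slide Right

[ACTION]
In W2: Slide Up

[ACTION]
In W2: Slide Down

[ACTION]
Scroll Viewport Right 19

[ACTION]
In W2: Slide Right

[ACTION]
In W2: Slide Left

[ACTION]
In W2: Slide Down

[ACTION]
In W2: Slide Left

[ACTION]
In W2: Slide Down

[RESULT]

                                      
                                      
                                      
    ┏━━━━━━━━━━━━━━━━━━━━━━━━━┓       
    ┃ DataTable               ┃       
    ┠─────────────────────────┨       
    ┃Age│Date      │Amount ▲  ┃       
    ┃───┼──────────┼────────  ┃       
    ┃39 │2024-08-21│$625.12   ┃       
    ┃55 │2024-04-13│$743.08   ┃       
    ┃36 │2024-12-04│$911.41   ┃       
    ┃37 │2024-07-26│$1277.65  ┃       
    ┃60 │2024-09-15│$1366.11  ┃       
    ┃64 │2024-02-22│$1717.58  ┃       
  ┏━━━━━━━━━━━━━━━━━━━━━━━━━━━━━━━━━━┓
  ┃ SlidingPuzzle                    ┃
  ┠──────────────────────────────────┨
  ┃┌────┬────┬────┬────┐             ┃
  ┃│  3 │  7 │    │ 12 │             ┃
  ┃├────┼────┼────┼────┤             ┃
  ┃│  2 │  9 │ 10 │  6 │             ┃


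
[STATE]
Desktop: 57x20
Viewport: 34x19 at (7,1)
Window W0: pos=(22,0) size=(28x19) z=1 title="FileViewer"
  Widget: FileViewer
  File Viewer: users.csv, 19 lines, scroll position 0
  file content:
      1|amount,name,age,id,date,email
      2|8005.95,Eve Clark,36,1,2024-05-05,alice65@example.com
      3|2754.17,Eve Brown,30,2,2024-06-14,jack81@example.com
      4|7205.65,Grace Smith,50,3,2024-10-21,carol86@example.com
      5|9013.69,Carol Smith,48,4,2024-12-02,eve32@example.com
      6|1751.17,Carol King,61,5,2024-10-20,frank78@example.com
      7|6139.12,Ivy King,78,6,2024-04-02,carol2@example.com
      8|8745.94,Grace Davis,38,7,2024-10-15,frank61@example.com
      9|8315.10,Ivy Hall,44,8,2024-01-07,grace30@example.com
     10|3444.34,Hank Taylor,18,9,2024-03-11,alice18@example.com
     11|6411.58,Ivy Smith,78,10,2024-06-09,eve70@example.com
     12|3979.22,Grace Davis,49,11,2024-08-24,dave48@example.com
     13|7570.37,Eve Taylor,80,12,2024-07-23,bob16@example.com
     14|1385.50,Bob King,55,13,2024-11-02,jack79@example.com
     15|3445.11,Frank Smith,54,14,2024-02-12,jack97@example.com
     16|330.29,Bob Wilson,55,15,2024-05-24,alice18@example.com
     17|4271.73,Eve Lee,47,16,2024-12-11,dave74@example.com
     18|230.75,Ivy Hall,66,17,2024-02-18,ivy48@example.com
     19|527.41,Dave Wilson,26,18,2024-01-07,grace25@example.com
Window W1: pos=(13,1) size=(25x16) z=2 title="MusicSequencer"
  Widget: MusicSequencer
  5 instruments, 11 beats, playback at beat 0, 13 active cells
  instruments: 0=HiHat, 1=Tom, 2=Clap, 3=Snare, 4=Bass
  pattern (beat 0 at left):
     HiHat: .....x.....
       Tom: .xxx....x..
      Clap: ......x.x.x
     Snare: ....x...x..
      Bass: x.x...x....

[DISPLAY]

      ┏━━━━━━━━━━━━━━━━━━━━━━━┓   
      ┃ MusicSequencer        ┃───
      ┠───────────────────────┨,id
      ┃      ▼1234567890      ┃rk,
      ┃ HiHat·····█·····      ┃wn,
      ┃   Tom·███····█··      ┃mit
      ┃  Clap······█·█·█      ┃mit
      ┃ Snare····█···█··      ┃ing
      ┃  Bass█·█···█····      ┃g,7
      ┃                       ┃avi
      ┃                       ┃l,4
      ┃                       ┃ylo
      ┃                       ┃th,
      ┃                       ┃avi
      ┃                       ┃lor
      ┗━━━━━━━━━━━━━━━━━━━━━━━┛g,5
               ┃3445.11,Frank Smit
               ┗━━━━━━━━━━━━━━━━━━
                                  


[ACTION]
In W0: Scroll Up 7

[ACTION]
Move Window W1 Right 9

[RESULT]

               ┏━━━━━━━━━━━━━━━━━━
               ┃ MusicSequencer   
               ┠──────────────────
               ┃      ▼1234567890 
               ┃ HiHat·····█····· 
               ┃   Tom·███····█·· 
               ┃  Clap······█·█·█ 
               ┃ Snare····█···█·· 
               ┃  Bass█·█···█···· 
               ┃                  
               ┃                  
               ┃                  
               ┃                  
               ┃                  
               ┃                  
               ┗━━━━━━━━━━━━━━━━━━
               ┃3445.11,Frank Smit
               ┗━━━━━━━━━━━━━━━━━━
                                  


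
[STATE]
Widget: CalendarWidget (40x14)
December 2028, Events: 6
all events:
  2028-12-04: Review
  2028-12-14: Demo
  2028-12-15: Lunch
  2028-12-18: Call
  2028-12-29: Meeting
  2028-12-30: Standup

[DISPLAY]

             December 2028              
Mo Tu We Th Fr Sa Su                    
             1  2  3                    
 4*  5  6  7  8  9 10                   
11 12 13 14* 15* 16 17                  
18* 19 20 21 22 23 24                   
25 26 27 28 29* 30* 31                  
                                        
                                        
                                        
                                        
                                        
                                        
                                        


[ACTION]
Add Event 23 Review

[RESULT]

             December 2028              
Mo Tu We Th Fr Sa Su                    
             1  2  3                    
 4*  5  6  7  8  9 10                   
11 12 13 14* 15* 16 17                  
18* 19 20 21 22 23* 24                  
25 26 27 28 29* 30* 31                  
                                        
                                        
                                        
                                        
                                        
                                        
                                        


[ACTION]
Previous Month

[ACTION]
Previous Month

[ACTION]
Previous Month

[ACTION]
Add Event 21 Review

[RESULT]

             September 2028             
Mo Tu We Th Fr Sa Su                    
             1  2  3                    
 4  5  6  7  8  9 10                    
11 12 13 14 15 16 17                    
18 19 20 21* 22 23 24                   
25 26 27 28 29 30                       
                                        
                                        
                                        
                                        
                                        
                                        
                                        


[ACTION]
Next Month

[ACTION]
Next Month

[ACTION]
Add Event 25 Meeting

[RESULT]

             November 2028              
Mo Tu We Th Fr Sa Su                    
       1  2  3  4  5                    
 6  7  8  9 10 11 12                    
13 14 15 16 17 18 19                    
20 21 22 23 24 25* 26                   
27 28 29 30                             
                                        
                                        
                                        
                                        
                                        
                                        
                                        


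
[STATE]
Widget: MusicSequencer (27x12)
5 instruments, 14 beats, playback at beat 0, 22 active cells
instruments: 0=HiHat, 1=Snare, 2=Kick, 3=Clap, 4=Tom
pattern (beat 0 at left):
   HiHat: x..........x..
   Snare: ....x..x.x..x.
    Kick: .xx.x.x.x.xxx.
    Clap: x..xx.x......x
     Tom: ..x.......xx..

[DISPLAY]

      ▼1234567890123       
 HiHat█··········█··       
 Snare····█··█·█··█·       
  Kick·██·█·█·█·███·       
  Clap█··██·█······█       
   Tom··█·······██··       
                           
                           
                           
                           
                           
                           


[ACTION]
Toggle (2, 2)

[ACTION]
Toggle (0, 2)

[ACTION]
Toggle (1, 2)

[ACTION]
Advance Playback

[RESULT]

      0▼234567890123       
 HiHat█·█········█··       
 Snare··█·█··█·█··█·       
  Kick·█··█·█·█·███·       
  Clap█··██·█······█       
   Tom··█·······██··       
                           
                           
                           
                           
                           
                           


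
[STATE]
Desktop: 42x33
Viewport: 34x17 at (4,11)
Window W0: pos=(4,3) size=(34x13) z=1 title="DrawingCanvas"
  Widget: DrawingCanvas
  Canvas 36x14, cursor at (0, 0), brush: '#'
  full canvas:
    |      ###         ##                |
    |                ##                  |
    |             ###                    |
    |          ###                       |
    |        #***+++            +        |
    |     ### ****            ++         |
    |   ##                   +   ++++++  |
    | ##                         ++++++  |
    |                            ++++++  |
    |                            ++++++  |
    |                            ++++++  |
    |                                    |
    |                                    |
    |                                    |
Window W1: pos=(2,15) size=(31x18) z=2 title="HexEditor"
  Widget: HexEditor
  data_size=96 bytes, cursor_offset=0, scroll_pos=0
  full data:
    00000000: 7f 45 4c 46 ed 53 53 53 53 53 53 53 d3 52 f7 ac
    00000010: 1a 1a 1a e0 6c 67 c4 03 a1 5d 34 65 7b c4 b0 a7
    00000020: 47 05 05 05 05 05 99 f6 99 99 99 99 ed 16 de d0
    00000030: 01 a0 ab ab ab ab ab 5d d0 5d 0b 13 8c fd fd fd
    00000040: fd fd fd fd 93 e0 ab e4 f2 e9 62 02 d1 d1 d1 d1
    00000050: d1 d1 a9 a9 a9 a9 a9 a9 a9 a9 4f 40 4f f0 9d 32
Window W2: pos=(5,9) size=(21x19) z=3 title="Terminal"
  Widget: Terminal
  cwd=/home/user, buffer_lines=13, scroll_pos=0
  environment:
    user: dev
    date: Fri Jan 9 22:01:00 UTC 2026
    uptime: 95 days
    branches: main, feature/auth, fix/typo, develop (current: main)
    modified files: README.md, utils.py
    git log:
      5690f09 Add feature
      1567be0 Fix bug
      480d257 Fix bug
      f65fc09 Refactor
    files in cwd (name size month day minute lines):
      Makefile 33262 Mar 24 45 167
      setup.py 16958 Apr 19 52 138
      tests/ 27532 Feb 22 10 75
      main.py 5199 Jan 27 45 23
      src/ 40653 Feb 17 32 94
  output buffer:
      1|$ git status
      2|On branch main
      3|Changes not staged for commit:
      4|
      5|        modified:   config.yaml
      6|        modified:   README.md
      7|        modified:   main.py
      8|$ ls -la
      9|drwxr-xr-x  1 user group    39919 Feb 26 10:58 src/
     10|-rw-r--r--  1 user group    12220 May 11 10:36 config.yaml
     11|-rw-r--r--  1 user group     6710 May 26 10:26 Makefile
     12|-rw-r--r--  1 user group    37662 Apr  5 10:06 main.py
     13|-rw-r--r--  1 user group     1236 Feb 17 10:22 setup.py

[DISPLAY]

┃┠───────────────────┨    ++     ┃
┃┃$ git status       ┃   +   ++++┃
┃┃On branch main     ┃       ++++┃
┃┃Changes not staged ┃       ++++┃
━┃                   ┃━━━━━━┓━━━━┛
H┃        modified:  ┃      ┃     
─┃        modified:  ┃──────┨     
0┃        modified:  ┃d 53 5┃     
0┃$ ls -la           ┃c 67 c┃     
0┃drwxr-xr-x  1 user ┃5 05 9┃     
0┃-rw-r--r--  1 user ┃b ab a┃     
0┃-rw-r--r--  1 user ┃3 e0 a┃     
0┃-rw-r--r--  1 user ┃9 a9 a┃     
 ┃-rw-r--r--  1 user ┃      ┃     
 ┃$ █                ┃      ┃     
 ┃                   ┃      ┃     
 ┗━━━━━━━━━━━━━━━━━━━┛      ┃     


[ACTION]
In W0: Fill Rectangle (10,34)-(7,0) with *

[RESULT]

┃┠───────────────────┨    ++     ┃
┃┃$ git status       ┃   +   ++++┃
┃┃On branch main     ┃***********┃
┃┃Changes not staged ┃***********┃
━┃                   ┃━━━━━━┓━━━━┛
H┃        modified:  ┃      ┃     
─┃        modified:  ┃──────┨     
0┃        modified:  ┃d 53 5┃     
0┃$ ls -la           ┃c 67 c┃     
0┃drwxr-xr-x  1 user ┃5 05 9┃     
0┃-rw-r--r--  1 user ┃b ab a┃     
0┃-rw-r--r--  1 user ┃3 e0 a┃     
0┃-rw-r--r--  1 user ┃9 a9 a┃     
 ┃-rw-r--r--  1 user ┃      ┃     
 ┃$ █                ┃      ┃     
 ┃                   ┃      ┃     
 ┗━━━━━━━━━━━━━━━━━━━┛      ┃     


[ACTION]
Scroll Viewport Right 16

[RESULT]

─────────────────┨    ++     ┃    
git status       ┃   +   ++++┃    
 branch main     ┃***********┃    
anges not staged ┃***********┃    
                 ┃━━━━━━┓━━━━┛    
      modified:  ┃      ┃         
      modified:  ┃──────┨         
      modified:  ┃d 53 5┃         
ls -la           ┃c 67 c┃         
wxr-xr-x  1 user ┃5 05 9┃         
w-r--r--  1 user ┃b ab a┃         
w-r--r--  1 user ┃3 e0 a┃         
w-r--r--  1 user ┃9 a9 a┃         
w-r--r--  1 user ┃      ┃         
█                ┃      ┃         
                 ┃      ┃         
━━━━━━━━━━━━━━━━━┛      ┃         


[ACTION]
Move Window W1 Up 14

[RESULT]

─────────────────┨      ┃    ┃    
git status       ┃      ┃++++┃    
 branch main     ┃      ┃****┃    
anges not staged ┃      ┃****┃    
                 ┃      ┃━━━━┛    
      modified:  ┃      ┃         
      modified:  ┃      ┃         
      modified:  ┃━━━━━━┛         
ls -la           ┃                
wxr-xr-x  1 user ┃                
w-r--r--  1 user ┃                
w-r--r--  1 user ┃                
w-r--r--  1 user ┃                
w-r--r--  1 user ┃                
█                ┃                
                 ┃                
━━━━━━━━━━━━━━━━━┛                


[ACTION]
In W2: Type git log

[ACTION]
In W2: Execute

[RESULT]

─────────────────┨      ┃    ┃    
      modified:  ┃      ┃++++┃    
      modified:  ┃      ┃****┃    
      modified:  ┃      ┃****┃    
ls -la           ┃      ┃━━━━┛    
wxr-xr-x  1 user ┃      ┃         
w-r--r--  1 user ┃      ┃         
w-r--r--  1 user ┃━━━━━━┛         
w-r--r--  1 user ┃                
w-r--r--  1 user ┃                
git log          ┃                
90f09 Add feature┃                
67be0 Fix bug    ┃                
0d257 Fix bug    ┃                
5fc09 Refactor   ┃                
█                ┃                
━━━━━━━━━━━━━━━━━┛                


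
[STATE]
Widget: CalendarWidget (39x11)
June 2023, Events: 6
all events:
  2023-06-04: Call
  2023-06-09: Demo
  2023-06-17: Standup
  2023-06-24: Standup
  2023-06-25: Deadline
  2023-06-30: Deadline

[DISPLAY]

               June 2023               
Mo Tu We Th Fr Sa Su                   
          1  2  3  4*                  
 5  6  7  8  9* 10 11                  
12 13 14 15 16 17* 18                  
19 20 21 22 23 24* 25*                 
26 27 28 29 30*                        
                                       
                                       
                                       
                                       


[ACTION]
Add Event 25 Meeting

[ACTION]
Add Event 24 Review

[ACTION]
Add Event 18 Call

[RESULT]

               June 2023               
Mo Tu We Th Fr Sa Su                   
          1  2  3  4*                  
 5  6  7  8  9* 10 11                  
12 13 14 15 16 17* 18*                 
19 20 21 22 23 24* 25*                 
26 27 28 29 30*                        
                                       
                                       
                                       
                                       


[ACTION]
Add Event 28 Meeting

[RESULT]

               June 2023               
Mo Tu We Th Fr Sa Su                   
          1  2  3  4*                  
 5  6  7  8  9* 10 11                  
12 13 14 15 16 17* 18*                 
19 20 21 22 23 24* 25*                 
26 27 28* 29 30*                       
                                       
                                       
                                       
                                       


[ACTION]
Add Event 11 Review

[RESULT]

               June 2023               
Mo Tu We Th Fr Sa Su                   
          1  2  3  4*                  
 5  6  7  8  9* 10 11*                 
12 13 14 15 16 17* 18*                 
19 20 21 22 23 24* 25*                 
26 27 28* 29 30*                       
                                       
                                       
                                       
                                       


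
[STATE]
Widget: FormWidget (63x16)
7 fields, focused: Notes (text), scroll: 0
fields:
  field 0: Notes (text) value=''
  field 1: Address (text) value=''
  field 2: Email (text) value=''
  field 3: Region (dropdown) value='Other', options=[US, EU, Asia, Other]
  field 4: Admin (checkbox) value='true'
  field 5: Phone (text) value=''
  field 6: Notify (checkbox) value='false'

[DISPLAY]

> Notes:      [                                               ]
  Address:    [                                               ]
  Email:      [                                               ]
  Region:     [Other                                         ▼]
  Admin:      [x]                                              
  Phone:      [                                               ]
  Notify:     [ ]                                              
                                                               
                                                               
                                                               
                                                               
                                                               
                                                               
                                                               
                                                               
                                                               


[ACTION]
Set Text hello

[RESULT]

> Notes:      [hello                                          ]
  Address:    [                                               ]
  Email:      [                                               ]
  Region:     [Other                                         ▼]
  Admin:      [x]                                              
  Phone:      [                                               ]
  Notify:     [ ]                                              
                                                               
                                                               
                                                               
                                                               
                                                               
                                                               
                                                               
                                                               
                                                               


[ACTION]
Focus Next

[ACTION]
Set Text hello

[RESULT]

  Notes:      [hello                                          ]
> Address:    [hello                                          ]
  Email:      [                                               ]
  Region:     [Other                                         ▼]
  Admin:      [x]                                              
  Phone:      [                                               ]
  Notify:     [ ]                                              
                                                               
                                                               
                                                               
                                                               
                                                               
                                                               
                                                               
                                                               
                                                               


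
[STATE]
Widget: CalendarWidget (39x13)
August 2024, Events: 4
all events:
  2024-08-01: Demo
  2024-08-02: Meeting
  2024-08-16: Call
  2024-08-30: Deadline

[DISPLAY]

              August 2024              
Mo Tu We Th Fr Sa Su                   
          1*  2*  3  4                 
 5  6  7  8  9 10 11                   
12 13 14 15 16* 17 18                  
19 20 21 22 23 24 25                   
26 27 28 29 30* 31                     
                                       
                                       
                                       
                                       
                                       
                                       


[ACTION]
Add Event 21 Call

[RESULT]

              August 2024              
Mo Tu We Th Fr Sa Su                   
          1*  2*  3  4                 
 5  6  7  8  9 10 11                   
12 13 14 15 16* 17 18                  
19 20 21* 22 23 24 25                  
26 27 28 29 30* 31                     
                                       
                                       
                                       
                                       
                                       
                                       


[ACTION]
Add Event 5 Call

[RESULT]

              August 2024              
Mo Tu We Th Fr Sa Su                   
          1*  2*  3  4                 
 5*  6  7  8  9 10 11                  
12 13 14 15 16* 17 18                  
19 20 21* 22 23 24 25                  
26 27 28 29 30* 31                     
                                       
                                       
                                       
                                       
                                       
                                       


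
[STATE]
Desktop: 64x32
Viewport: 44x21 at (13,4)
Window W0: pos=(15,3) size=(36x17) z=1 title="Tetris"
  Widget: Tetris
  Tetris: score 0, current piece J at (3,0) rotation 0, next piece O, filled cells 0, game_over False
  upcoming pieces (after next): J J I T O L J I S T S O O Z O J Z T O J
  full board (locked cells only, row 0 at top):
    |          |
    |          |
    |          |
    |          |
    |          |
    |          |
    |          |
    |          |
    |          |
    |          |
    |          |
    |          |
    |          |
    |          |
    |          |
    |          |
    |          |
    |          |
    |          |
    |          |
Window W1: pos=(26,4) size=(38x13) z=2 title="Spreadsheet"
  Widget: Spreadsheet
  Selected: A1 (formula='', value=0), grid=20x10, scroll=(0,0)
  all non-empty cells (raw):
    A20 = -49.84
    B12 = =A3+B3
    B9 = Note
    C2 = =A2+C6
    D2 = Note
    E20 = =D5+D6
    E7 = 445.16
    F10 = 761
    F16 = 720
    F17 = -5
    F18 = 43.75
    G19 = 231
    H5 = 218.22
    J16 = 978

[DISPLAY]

  ┃ Tetris   ┏━━━━━━━━━━━━━━━━━━━━━━━━━━━━━━
  ┠──────────┃ Spreadsheet                  
  ┃          ┠──────────────────────────────
  ┃          ┃A1:                           
  ┃          ┃       A       B       C      
  ┃          ┃------------------------------
  ┃          ┃  1      [0]       0       0  
  ┃          ┃  2        0       0       0No
  ┃          ┃  3        0       0       0  
  ┃          ┃  4        0       0       0  
  ┃          ┃  5        0       0       0  
  ┃          ┃  6        0       0       0  
  ┃          ┗━━━━━━━━━━━━━━━━━━━━━━━━━━━━━━
  ┃          │                       ┃      
  ┃          │                       ┃      
  ┗━━━━━━━━━━━━━━━━━━━━━━━━━━━━━━━━━━┛      
                                            
                                            
                                            
                                            
                                            


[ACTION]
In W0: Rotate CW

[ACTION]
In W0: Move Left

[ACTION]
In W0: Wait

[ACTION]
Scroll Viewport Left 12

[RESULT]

              ┃ Tetris   ┏━━━━━━━━━━━━━━━━━━
              ┠──────────┃ Spreadsheet      
              ┃          ┠──────────────────
              ┃          ┃A1:               
              ┃          ┃       A       B  
              ┃          ┃------------------
              ┃          ┃  1      [0]      
              ┃          ┃  2        0      
              ┃          ┃  3        0      
              ┃          ┃  4        0      
              ┃          ┃  5        0      
              ┃          ┃  6        0      
              ┃          ┗━━━━━━━━━━━━━━━━━━
              ┃          │                  
              ┃          │                  
              ┗━━━━━━━━━━━━━━━━━━━━━━━━━━━━━
                                            
                                            
                                            
                                            
                                            


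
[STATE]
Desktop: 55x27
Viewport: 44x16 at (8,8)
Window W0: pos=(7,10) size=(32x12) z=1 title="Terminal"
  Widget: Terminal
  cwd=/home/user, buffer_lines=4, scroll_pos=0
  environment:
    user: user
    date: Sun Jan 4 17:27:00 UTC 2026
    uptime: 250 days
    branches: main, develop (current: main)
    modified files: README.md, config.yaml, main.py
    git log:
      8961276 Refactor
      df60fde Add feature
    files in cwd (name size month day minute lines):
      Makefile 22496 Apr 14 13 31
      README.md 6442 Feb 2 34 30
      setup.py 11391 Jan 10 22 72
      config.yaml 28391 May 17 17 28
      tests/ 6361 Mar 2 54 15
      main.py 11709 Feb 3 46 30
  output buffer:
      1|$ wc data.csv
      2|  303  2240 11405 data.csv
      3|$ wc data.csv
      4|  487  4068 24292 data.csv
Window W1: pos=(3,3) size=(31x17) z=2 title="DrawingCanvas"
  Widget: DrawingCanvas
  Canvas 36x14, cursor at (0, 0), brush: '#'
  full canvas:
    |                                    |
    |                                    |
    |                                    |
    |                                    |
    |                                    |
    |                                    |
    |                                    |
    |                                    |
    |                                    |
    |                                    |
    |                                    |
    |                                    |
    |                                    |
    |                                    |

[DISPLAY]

                         ┃                  
                         ┃                  
                         ┃━━━━┓             
                         ┃    ┃             
                         ┃────┨             
                         ┃    ┃             
                         ┃    ┃             
                         ┃    ┃             
                         ┃    ┃             
                         ┃    ┃             
                         ┃    ┃             
━━━━━━━━━━━━━━━━━━━━━━━━━┛    ┃             
                              ┃             
━━━━━━━━━━━━━━━━━━━━━━━━━━━━━━┛             
                                            
                                            


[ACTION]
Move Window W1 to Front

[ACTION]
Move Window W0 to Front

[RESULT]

                         ┃                  
                         ┃                  
━━━━━━━━━━━━━━━━━━━━━━━━━━━━━━┓             
 Terminal                     ┃             
──────────────────────────────┨             
$ wc data.csv                 ┃             
  303  2240 11405 data.csv    ┃             
$ wc data.csv                 ┃             
  487  4068 24292 data.csv    ┃             
$ █                           ┃             
                              ┃             
                              ┃             
                              ┃             
━━━━━━━━━━━━━━━━━━━━━━━━━━━━━━┛             
                                            
                                            
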